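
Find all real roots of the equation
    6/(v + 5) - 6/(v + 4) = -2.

Multiply both sides by (v + 5)(v + 4):
6(v + 4) - 6(v + 5) = -2(v + 5)(v + 4).
Expand and collect terms: -2v² - 18v - 34 = 0.
By the quadratic formula, v = (18 ± √52) / -4, so v ≈ -6.3028 or v ≈ -2.6972.
Neither value makes a denominator zero (v ≠ -5, v ≠ -4), so both are valid.

v = -6.3028 or v = -2.6972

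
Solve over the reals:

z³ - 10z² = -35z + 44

Rearrange: z³ - 10z² + 35z - 44 = 0.
Possible rational roots are divisors of -44. Testing z = 4 gives 0, so (z - 4) is a factor.
Divide: z³ - 10z² + 35z - 44 = (z - 4)(z² - 6z + 11).
The quadratic z² - 6z + 11 has discriminant -8 < 0, so no further real roots.

z = 4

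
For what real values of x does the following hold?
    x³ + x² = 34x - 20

Rearrange: x³ + x² - 34x + 20 = 0.
Possible rational roots are divisors of 20. Testing x = 5 gives 0, so (x - 5) is a factor.
Divide: x³ + x² - 34x + 20 = (x - 5)(x² + 6x - 4).
Apply the quadratic formula to x² + 6x - 4 = 0: x = (-6 ± √52)/2, i.e. x ≈ 0.6056 or x ≈ -6.6056.

x = -6.6056 or x = 0.6056 or x = 5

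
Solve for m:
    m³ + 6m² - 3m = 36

m = -5.2749 or m = -3 or m = 2.2749

Rearrange: m³ + 6m² - 3m - 36 = 0.
Possible rational roots are divisors of -36. Testing m = -3 gives 0, so (m + 3) is a factor.
Divide: m³ + 6m² - 3m - 36 = (m + 3)(m² + 3m - 12).
Apply the quadratic formula to m² + 3m - 12 = 0: m = (-3 ± √57)/2, i.e. m ≈ 2.2749 or m ≈ -5.2749.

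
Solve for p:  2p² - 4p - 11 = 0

Discriminant: (-4)² − 4·2·(-11) = 104.
Quadratic formula: p = (4 ± √104) / 4.
So p = 1 + √(26)/2 ≈ 3.5495 or p = 1 - √(26)/2 ≈ -1.5495.

p = -1.5495 or p = 3.5495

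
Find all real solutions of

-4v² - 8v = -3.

v = -2.3229 or v = 0.3229

Rearrange to standard form: -4v² - 8v + 3 = 0.
Discriminant: (-8)² − 4·(-4)·3 = 112.
Quadratic formula: v = (8 ± √112) / (-8).
So v = -√(7)/2 - 1 ≈ -2.3229 or v = -1 + √(7)/2 ≈ 0.3229.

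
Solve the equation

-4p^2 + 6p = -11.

Rearrange to standard form: -4p^2 + 6p + 11 = 0.
Discriminant: (6)^2 - 4*(-4)*11 = 212.
Quadratic formula: p = (-6 +/- sqrt(212)) / (-8).
So p = 3/4 - sqrt(53)/4 ~= -1.07 or p = 3/4 + sqrt(53)/4 ~= 2.57.

p = -1.07 or p = 2.57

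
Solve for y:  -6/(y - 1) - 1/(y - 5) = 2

y = -2.2231 or y = 4.7231

Multiply both sides by (y - 1)(y - 5):
-6(y - 5) - (y - 1) = 2(y - 1)(y - 5).
Expand and collect terms: 2y² - 5y - 21 = 0.
By the quadratic formula, y = (5 ± √193) / 4, so y ≈ 4.7231 or y ≈ -2.2231.
Neither value makes a denominator zero (y ≠ 1, y ≠ 5), so both are valid.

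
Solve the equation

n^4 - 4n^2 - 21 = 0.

Let u = n^2. The equation becomes u^2 - 4u - 21 = 0.
Factor: (u + 3)(u - 7) = 0, so u = -3 or u = 7.
n^2 = -3 < 0 has no real solution.
n^2 = 7 gives n = +/-sqrt(7) ~= +/-2.6458.

n = -2.6458 or n = 2.6458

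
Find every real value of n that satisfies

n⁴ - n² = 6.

Let u = n². The equation becomes u² - u - 6 = 0.
Factor: (u + 2)(u - 3) = 0, so u = -2 or u = 3.
n² = -2 < 0 has no real solution.
n² = 3 gives n = ±√(3) ≈ ±1.7321.

n = -1.7321 or n = 1.7321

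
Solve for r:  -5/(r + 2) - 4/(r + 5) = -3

r = -4.2361 or r = 0.2361

Multiply both sides by (r + 2)(r + 5):
-5(r + 5) - 4(r + 2) = -3(r + 2)(r + 5).
Expand and collect terms: -3r² - 12r + 3 = 0.
By the quadratic formula, r = (12 ± √180) / -6, so r ≈ -4.2361 or r ≈ 0.2361.
Neither value makes a denominator zero (r ≠ -2, r ≠ -5), so both are valid.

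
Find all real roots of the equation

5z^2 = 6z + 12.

z = -1.0613 or z = 2.2613

Rearrange to standard form: 5z^2 - 6z - 12 = 0.
Discriminant: (-6)^2 - 4*5*(-12) = 276.
Quadratic formula: z = (6 +/- sqrt(276)) / 10.
So z = 3/5 + sqrt(69)/5 ~= 2.2613 or z = 3/5 - sqrt(69)/5 ~= -1.0613.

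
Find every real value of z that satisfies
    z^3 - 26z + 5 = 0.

Possible rational roots are divisors of 5. Testing z = 5 gives 0, so (z - 5) is a factor.
Divide: z^3 - 26z + 5 = (z - 5)(z^2 + 5z - 1).
Apply the quadratic formula to z^2 + 5z - 1 = 0: z = (-5 +/- sqrt(29))/2, i.e. z ~= 0.1926 or z ~= -5.1926.

z = -5.1926 or z = 0.1926 or z = 5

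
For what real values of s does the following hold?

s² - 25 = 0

Factor: (s - 5)(s + 5) = 0.
So s = 5 or s = -5.

s = -5 or s = 5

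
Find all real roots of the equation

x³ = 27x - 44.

Rearrange: x³ - 27x + 44 = 0.
Possible rational roots are divisors of 44. Testing x = 4 gives 0, so (x - 4) is a factor.
Divide: x³ - 27x + 44 = (x - 4)(x² + 4x - 11).
Apply the quadratic formula to x² + 4x - 11 = 0: x = (-4 ± √60)/2, i.e. x ≈ 1.873 or x ≈ -5.873.

x = -5.873 or x = 1.873 or x = 4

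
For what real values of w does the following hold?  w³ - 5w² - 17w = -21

w = -3 or w = 1 or w = 7

Rearrange: w³ - 5w² - 17w + 21 = 0.
Possible rational roots are divisors of 21. Testing w = -3 gives 0, so (w + 3) is a factor.
Divide: w³ - 5w² - 17w + 21 = (w + 3)(w² - 8w + 7).
Factor the quadratic: w = 7 or w = 1.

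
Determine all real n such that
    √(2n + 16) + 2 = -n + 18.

Isolate the radical: √(2n + 16) = -n + 16.
Square both sides: 2n + 16 = (-n + 16)².
Expand and rearrange: n² - 34n + 240 = 0.
Solving gives n = 24 or n = 10.
Check each candidate in the original equation:
  n = 24: √(64) = 8, while -n + 16 = -8 — extraneous.
  n = 10: √(36) = 6, while -n + 16 = 6 — valid.

n = 10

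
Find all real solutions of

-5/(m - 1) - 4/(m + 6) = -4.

Multiply both sides by (m - 1)(m + 6):
-5(m + 6) - 4(m - 1) = -4(m - 1)(m + 6).
Expand and collect terms: -4m² - 11m + 50 = 0.
By the quadratic formula, m = (11 ± √921) / -8, so m ≈ -5.1685 or m ≈ 2.4185.
Neither value makes a denominator zero (m ≠ 1, m ≠ -6), so both are valid.

m = -5.1685 or m = 2.4185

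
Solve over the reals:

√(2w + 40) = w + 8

w = -2

Square both sides: 2w + 40 = (w + 8)².
Expand and rearrange: w² + 14w + 24 = 0.
Solving gives w = -2 or w = -12.
Check each candidate in the original equation:
  w = -2: √(36) = 6, while w + 8 = 6 — valid.
  w = -12: √(16) = 4, while w + 8 = -4 — extraneous.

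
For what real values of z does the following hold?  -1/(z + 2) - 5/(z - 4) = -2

z = -1.6533 or z = 6.6533

Multiply both sides by (z + 2)(z - 4):
-(z - 4) - 5(z + 2) = -2(z + 2)(z - 4).
Expand and collect terms: -2z² + 10z + 22 = 0.
By the quadratic formula, z = (-10 ± √276) / -4, so z ≈ -1.6533 or z ≈ 6.6533.
Neither value makes a denominator zero (z ≠ -2, z ≠ 4), so both are valid.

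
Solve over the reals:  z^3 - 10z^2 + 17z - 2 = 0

z = 0.127 or z = 2 or z = 7.873

Possible rational roots are divisors of -2. Testing z = 2 gives 0, so (z - 2) is a factor.
Divide: z^3 - 10z^2 + 17z - 2 = (z - 2)(z^2 - 8z + 1).
Apply the quadratic formula to z^2 - 8z + 1 = 0: z = (8 +/- sqrt(60))/2, i.e. z ~= 7.873 or z ~= 0.127.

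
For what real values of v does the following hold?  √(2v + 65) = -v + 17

Square both sides: 2v + 65 = (-v + 17)².
Expand and rearrange: v² - 36v + 224 = 0.
Solving gives v = 28 or v = 8.
Check each candidate in the original equation:
  v = 28: √(121) = 11, while -v + 17 = -11 — extraneous.
  v = 8: √(81) = 9, while -v + 17 = 9 — valid.

v = 8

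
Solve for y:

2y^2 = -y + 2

y = -1.2808 or y = 0.7808

Rearrange to standard form: 2y^2 + y - 2 = 0.
Discriminant: (1)^2 - 4*2*(-2) = 17.
Quadratic formula: y = (-1 +/- sqrt(17)) / 4.
So y = -1/4 + sqrt(17)/4 ~= 0.7808 or y = -sqrt(17)/4 - 1/4 ~= -1.2808.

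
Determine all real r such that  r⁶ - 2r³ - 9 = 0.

r = -1.2931 or r = 1.6086

Let u = r³. The equation becomes u² - 2u - 9 = 0.
By the quadratic formula, u = 1 + √(10) or u = 1 - √(10).
r³ = 1 + √(10) gives r = ∛(1 + √(10)) ≈ 1.6086.
r³ = 1 - √(10) gives r = -∛(-1 + √(10)) ≈ -1.2931.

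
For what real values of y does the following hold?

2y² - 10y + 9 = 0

y = 1.1771 or y = 3.8229

Discriminant: (-10)² − 4·2·9 = 28.
Quadratic formula: y = (10 ± √28) / 4.
So y = √(7)/2 + 5/2 ≈ 3.8229 or y = 5/2 - √(7)/2 ≈ 1.1771.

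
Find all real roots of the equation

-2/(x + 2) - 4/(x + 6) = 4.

x = -7.1085 or x = -2.3915

Multiply both sides by (x + 2)(x + 6):
-2(x + 6) - 4(x + 2) = 4(x + 2)(x + 6).
Expand and collect terms: 4x² + 38x + 68 = 0.
By the quadratic formula, x = (-38 ± √356) / 8, so x ≈ -2.3915 or x ≈ -7.1085.
Neither value makes a denominator zero (x ≠ -2, x ≠ -6), so both are valid.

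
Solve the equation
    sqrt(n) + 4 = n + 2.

n = 4

Isolate the radical: sqrt(n) = n - 2.
Square both sides: n = (n - 2)^2.
Expand and rearrange: n^2 - 5n + 4 = 0.
Solving gives n = 4 or n = 1.
Check each candidate in the original equation:
  n = 4: sqrt(4) = 2, while n - 2 = 2 — valid.
  n = 1: sqrt(1) = 1, while n - 2 = -1 — extraneous.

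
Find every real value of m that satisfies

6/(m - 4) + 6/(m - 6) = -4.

Multiply both sides by (m - 4)(m - 6):
6(m - 6) + 6(m - 4) = -4(m - 4)(m - 6).
Expand and collect terms: -4m² + 28m - 36 = 0.
By the quadratic formula, m = (-28 ± √208) / -8, so m ≈ 1.6972 or m ≈ 5.3028.
Neither value makes a denominator zero (m ≠ 4, m ≠ 6), so both are valid.

m = 1.6972 or m = 5.3028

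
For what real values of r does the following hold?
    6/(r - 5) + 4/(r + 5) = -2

Multiply both sides by (r - 5)(r + 5):
6(r + 5) + 4(r - 5) = -2(r - 5)(r + 5).
Expand and collect terms: -2r² - 10r + 40 = 0.
By the quadratic formula, r = (10 ± √420) / -4, so r ≈ -7.6235 or r ≈ 2.6235.
Neither value makes a denominator zero (r ≠ 5, r ≠ -5), so both are valid.

r = -7.6235 or r = 2.6235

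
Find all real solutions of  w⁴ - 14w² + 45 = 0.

Let u = w². The equation becomes u² - 14u + 45 = 0.
Factor: (u - 9)(u - 5) = 0, so u = 9 or u = 5.
w² = 9 gives w = ±3.
w² = 5 gives w = ±√(5) ≈ ±2.2361.

w = -3 or w = -2.2361 or w = 2.2361 or w = 3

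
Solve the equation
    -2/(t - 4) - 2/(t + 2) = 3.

t = -2.7398 or t = 3.4065

Multiply both sides by (t - 4)(t + 2):
-2(t + 2) - 2(t - 4) = 3(t - 4)(t + 2).
Expand and collect terms: 3t² - 2t - 28 = 0.
By the quadratic formula, t = (2 ± √340) / 6, so t ≈ 3.4065 or t ≈ -2.7398.
Neither value makes a denominator zero (t ≠ 4, t ≠ -2), so both are valid.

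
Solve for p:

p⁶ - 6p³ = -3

Let u = p³. The equation becomes u² - 6u + 3 = 0.
By the quadratic formula, u = √(6) + 3 or u = 3 - √(6).
p³ = √(6) + 3 gives p = ∛(√(6) + 3) ≈ 1.7598.
p³ = 3 - √(6) gives p = ∛(3 - √(6)) ≈ 0.8196.

p = 0.8196 or p = 1.7598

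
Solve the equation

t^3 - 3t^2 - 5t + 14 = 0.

Possible rational roots are divisors of 14. Testing t = 2 gives 0, so (t - 2) is a factor.
Divide: t^3 - 3t^2 - 5t + 14 = (t - 2)(t^2 - t - 7).
Apply the quadratic formula to t^2 - t - 7 = 0: t = (1 +/- sqrt(29))/2, i.e. t ~= 3.1926 or t ~= -2.1926.

t = -2.1926 or t = 2 or t = 3.1926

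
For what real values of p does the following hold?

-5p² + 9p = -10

p = -0.7763 or p = 2.5763

Rearrange to standard form: -5p² + 9p + 10 = 0.
Discriminant: (9)² − 4·(-5)·10 = 281.
Quadratic formula: p = (-9 ± √281) / (-10).
So p = 9/10 - √(281)/10 ≈ -0.7763 or p = 9/10 + √(281)/10 ≈ 2.5763.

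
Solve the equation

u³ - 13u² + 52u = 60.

u = 2 or u = 5 or u = 6

Rearrange: u³ - 13u² + 52u - 60 = 0.
Possible rational roots are divisors of -60. Testing u = 5 gives 0, so (u - 5) is a factor.
Divide: u³ - 13u² + 52u - 60 = (u - 5)(u² - 8u + 12).
Factor the quadratic: u = 6 or u = 2.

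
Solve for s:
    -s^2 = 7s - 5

Rearrange to standard form: -s^2 - 7s + 5 = 0.
Discriminant: (-7)^2 - 4*(-1)*5 = 69.
Quadratic formula: s = (7 +/- sqrt(69)) / (-2).
So s = -sqrt(69)/2 - 7/2 ~= -7.6533 or s = -7/2 + sqrt(69)/2 ~= 0.6533.

s = -7.6533 or s = 0.6533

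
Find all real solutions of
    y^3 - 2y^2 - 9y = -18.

Rearrange: y^3 - 2y^2 - 9y + 18 = 0.
Possible rational roots are divisors of 18. Testing y = 3 gives 0, so (y - 3) is a factor.
Divide: y^3 - 2y^2 - 9y + 18 = (y - 3)(y^2 + y - 6).
Factor the quadratic: y = 2 or y = -3.

y = -3 or y = 2 or y = 3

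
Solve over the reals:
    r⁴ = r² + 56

Let u = r². The equation becomes u² - u - 56 = 0.
Factor: (u - 8)(u + 7) = 0, so u = 8 or u = -7.
r² = 8 gives r = ±2·√(2) ≈ ±2.8284.
r² = -7 < 0 has no real solution.

r = -2.8284 or r = 2.8284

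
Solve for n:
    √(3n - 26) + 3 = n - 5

n = 9 or n = 10

Isolate the radical: √(3n - 26) = n - 8.
Square both sides: 3n - 26 = (n - 8)².
Expand and rearrange: n² - 19n + 90 = 0.
Solving gives n = 10 or n = 9.
Check each candidate in the original equation:
  n = 10: √(4) = 2, while n - 8 = 2 — valid.
  n = 9: √(1) = 1, while n - 8 = 1 — valid.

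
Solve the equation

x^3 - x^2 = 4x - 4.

x = -2 or x = 1 or x = 2

Rearrange: x^3 - x^2 - 4x + 4 = 0.
Possible rational roots are divisors of 4. Testing x = 1 gives 0, so (x - 1) is a factor.
Divide: x^3 - x^2 - 4x + 4 = (x - 1)(x^2 - 4).
Factor the quadratic: x = 2 or x = -2.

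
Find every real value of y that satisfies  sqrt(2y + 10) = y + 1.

Square both sides: 2y + 10 = (y + 1)^2.
Expand and rearrange: y^2 - 9 = 0.
Solving gives y = 3 or y = -3.
Check each candidate in the original equation:
  y = 3: sqrt(16) = 4, while y + 1 = 4 — valid.
  y = -3: sqrt(4) = 2, while y + 1 = -2 — extraneous.

y = 3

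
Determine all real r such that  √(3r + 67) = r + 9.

Square both sides: 3r + 67 = (r + 9)².
Expand and rearrange: r² + 15r + 14 = 0.
Solving gives r = -1 or r = -14.
Check each candidate in the original equation:
  r = -1: √(64) = 8, while r + 9 = 8 — valid.
  r = -14: √(25) = 5, while r + 9 = -5 — extraneous.

r = -1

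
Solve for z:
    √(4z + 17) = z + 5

Square both sides: 4z + 17 = (z + 5)².
Expand and rearrange: z² + 6z + 8 = 0.
Solving gives z = -2 or z = -4.
Check each candidate in the original equation:
  z = -2: √(9) = 3, while z + 5 = 3 — valid.
  z = -4: √(1) = 1, while z + 5 = 1 — valid.

z = -4 or z = -2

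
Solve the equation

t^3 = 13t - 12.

Rearrange: t^3 - 13t + 12 = 0.
Possible rational roots are divisors of 12. Testing t = 3 gives 0, so (t - 3) is a factor.
Divide: t^3 - 13t + 12 = (t - 3)(t^2 + 3t - 4).
Factor the quadratic: t = 1 or t = -4.

t = -4 or t = 1 or t = 3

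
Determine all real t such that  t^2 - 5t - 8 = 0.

Discriminant: (-5)^2 - 4*1*(-8) = 57.
Quadratic formula: t = (5 +/- sqrt(57)) / 2.
So t = 5/2 + sqrt(57)/2 ~= 6.2749 or t = 5/2 - sqrt(57)/2 ~= -1.2749.

t = -1.2749 or t = 6.2749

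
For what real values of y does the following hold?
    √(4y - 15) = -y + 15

y = 10

Square both sides: 4y - 15 = (-y + 15)².
Expand and rearrange: y² - 34y + 240 = 0.
Solving gives y = 24 or y = 10.
Check each candidate in the original equation:
  y = 24: √(81) = 9, while -y + 15 = -9 — extraneous.
  y = 10: √(25) = 5, while -y + 15 = 5 — valid.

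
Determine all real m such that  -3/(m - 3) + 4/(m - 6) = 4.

Multiply both sides by (m - 3)(m - 6):
-3(m - 6) + 4(m - 3) = 4(m - 3)(m - 6).
Expand and collect terms: 4m² - 37m + 66 = 0.
By the quadratic formula, m = (37 ± √313) / 8, so m ≈ 6.8365 or m ≈ 2.4135.
Neither value makes a denominator zero (m ≠ 3, m ≠ 6), so both are valid.

m = 2.4135 or m = 6.8365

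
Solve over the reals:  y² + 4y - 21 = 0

y = -7 or y = 3

Factor: (y - 3)(y + 7) = 0.
So y = 3 or y = -7.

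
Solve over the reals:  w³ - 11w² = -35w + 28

Rearrange: w³ - 11w² + 35w - 28 = 0.
Possible rational roots are divisors of -28. Testing w = 4 gives 0, so (w - 4) is a factor.
Divide: w³ - 11w² + 35w - 28 = (w - 4)(w² - 7w + 7).
Apply the quadratic formula to w² - 7w + 7 = 0: w = (7 ± √21)/2, i.e. w ≈ 5.7913 or w ≈ 1.2087.

w = 1.2087 or w = 4 or w = 5.7913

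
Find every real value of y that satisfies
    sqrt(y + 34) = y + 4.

y = 2

Square both sides: y + 34 = (y + 4)^2.
Expand and rearrange: y^2 + 7y - 18 = 0.
Solving gives y = 2 or y = -9.
Check each candidate in the original equation:
  y = 2: sqrt(36) = 6, while y + 4 = 6 — valid.
  y = -9: sqrt(25) = 5, while y + 4 = -5 — extraneous.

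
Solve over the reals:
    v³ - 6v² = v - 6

Rearrange: v³ - 6v² - v + 6 = 0.
Possible rational roots are divisors of 6. Testing v = 1 gives 0, so (v - 1) is a factor.
Divide: v³ - 6v² - v + 6 = (v - 1)(v² - 5v - 6).
Factor the quadratic: v = 6 or v = -1.

v = -1 or v = 1 or v = 6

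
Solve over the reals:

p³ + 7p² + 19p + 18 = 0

p = -2

Possible rational roots are divisors of 18. Testing p = -2 gives 0, so (p + 2) is a factor.
Divide: p³ + 7p² + 19p + 18 = (p + 2)(p² + 5p + 9).
The quadratic p² + 5p + 9 has discriminant -11 < 0, so no further real roots.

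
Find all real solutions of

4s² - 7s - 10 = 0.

s = -0.9321 or s = 2.6821

Discriminant: (-7)² − 4·4·(-10) = 209.
Quadratic formula: s = (7 ± √209) / 8.
So s = 7/8 + √(209)/8 ≈ 2.6821 or s = 7/8 - √(209)/8 ≈ -0.9321.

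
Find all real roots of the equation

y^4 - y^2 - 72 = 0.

y = -3 or y = 3

Let u = y^2. The equation becomes u^2 - u - 72 = 0.
Factor: (u + 8)(u - 9) = 0, so u = -8 or u = 9.
y^2 = -8 < 0 has no real solution.
y^2 = 9 gives y = +/-3.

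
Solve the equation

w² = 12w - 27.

w = 3 or w = 9

Bring every term to one side: w² - 12w + 27 = 0.
Factor: (w - 3)(w - 9) = 0.
So w = 3 or w = 9.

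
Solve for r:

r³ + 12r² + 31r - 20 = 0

Possible rational roots are divisors of -20. Testing r = -5 gives 0, so (r + 5) is a factor.
Divide: r³ + 12r² + 31r - 20 = (r + 5)(r² + 7r - 4).
Apply the quadratic formula to r² + 7r - 4 = 0: r = (-7 ± √65)/2, i.e. r ≈ 0.5311 or r ≈ -7.5311.

r = -7.5311 or r = -5 or r = 0.5311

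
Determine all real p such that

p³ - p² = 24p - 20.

Rearrange: p³ - p² - 24p + 20 = 0.
Possible rational roots are divisors of 20. Testing p = 5 gives 0, so (p - 5) is a factor.
Divide: p³ - p² - 24p + 20 = (p - 5)(p² + 4p - 4).
Apply the quadratic formula to p² + 4p - 4 = 0: p = (-4 ± √32)/2, i.e. p ≈ 0.8284 or p ≈ -4.8284.

p = -4.8284 or p = 0.8284 or p = 5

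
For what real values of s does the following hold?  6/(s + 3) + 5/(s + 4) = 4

s = -3.6302 or s = -0.6198

Multiply both sides by (s + 3)(s + 4):
6(s + 4) + 5(s + 3) = 4(s + 3)(s + 4).
Expand and collect terms: 4s² + 17s + 9 = 0.
By the quadratic formula, s = (-17 ± √145) / 8, so s ≈ -0.6198 or s ≈ -3.6302.
Neither value makes a denominator zero (s ≠ -3, s ≠ -4), so both are valid.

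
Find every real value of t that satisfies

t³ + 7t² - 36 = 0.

t = -6 or t = -3 or t = 2

Possible rational roots are divisors of -36. Testing t = -3 gives 0, so (t + 3) is a factor.
Divide: t³ + 7t² - 36 = (t + 3)(t² + 4t - 12).
Factor the quadratic: t = 2 or t = -6.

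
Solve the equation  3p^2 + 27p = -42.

Bring every term to one side: 3p^2 + 27p + 42 = 0.
Factor: 3(p + 7)(p + 2) = 0.
So p = -7 or p = -2.

p = -7 or p = -2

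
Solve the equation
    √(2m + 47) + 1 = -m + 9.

Isolate the radical: √(2m + 47) = -m + 8.
Square both sides: 2m + 47 = (-m + 8)².
Expand and rearrange: m² - 18m + 17 = 0.
Solving gives m = 17 or m = 1.
Check each candidate in the original equation:
  m = 17: √(81) = 9, while -m + 8 = -9 — extraneous.
  m = 1: √(49) = 7, while -m + 8 = 7 — valid.

m = 1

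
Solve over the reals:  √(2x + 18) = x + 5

Square both sides: 2x + 18 = (x + 5)².
Expand and rearrange: x² + 8x + 7 = 0.
Solving gives x = -1 or x = -7.
Check each candidate in the original equation:
  x = -1: √(16) = 4, while x + 5 = 4 — valid.
  x = -7: √(4) = 2, while x + 5 = -2 — extraneous.

x = -1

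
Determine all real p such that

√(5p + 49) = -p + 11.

p = 3

Square both sides: 5p + 49 = (-p + 11)².
Expand and rearrange: p² - 27p + 72 = 0.
Solving gives p = 24 or p = 3.
Check each candidate in the original equation:
  p = 24: √(169) = 13, while -p + 11 = -13 — extraneous.
  p = 3: √(64) = 8, while -p + 11 = 8 — valid.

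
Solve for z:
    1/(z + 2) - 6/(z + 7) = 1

Multiply both sides by (z + 2)(z + 7):
(z + 7) - 6(z + 2) = (z + 2)(z + 7).
Expand and collect terms: z^2 + 14z + 19 = 0.
By the quadratic formula, z = (-14 +/- sqrt(120)) / 2, so z ~= -1.5228 or z ~= -12.4772.
Neither value makes a denominator zero (z != -2, z != -7), so both are valid.

z = -12.4772 or z = -1.5228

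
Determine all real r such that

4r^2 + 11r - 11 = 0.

Discriminant: (11)^2 - 4*4*(-11) = 297.
Quadratic formula: r = (-11 +/- sqrt(297)) / 8.
So r = -11/8 + 3*sqrt(33)/8 ~= 0.7792 or r = -3*sqrt(33)/8 - 11/8 ~= -3.5292.

r = -3.5292 or r = 0.7792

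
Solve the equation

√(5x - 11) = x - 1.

Square both sides: 5x - 11 = (x - 1)².
Expand and rearrange: x² - 7x + 12 = 0.
Solving gives x = 4 or x = 3.
Check each candidate in the original equation:
  x = 4: √(9) = 3, while x - 1 = 3 — valid.
  x = 3: √(4) = 2, while x - 1 = 2 — valid.

x = 3 or x = 4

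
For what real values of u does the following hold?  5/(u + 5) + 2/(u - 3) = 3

u = -3.4886 or u = 3.822

Multiply both sides by (u + 5)(u - 3):
5(u - 3) + 2(u + 5) = 3(u + 5)(u - 3).
Expand and collect terms: 3u² - u - 40 = 0.
By the quadratic formula, u = (1 ± √481) / 6, so u ≈ 3.822 or u ≈ -3.4886.
Neither value makes a denominator zero (u ≠ -5, u ≠ 3), so both are valid.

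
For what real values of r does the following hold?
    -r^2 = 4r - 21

r = -7 or r = 3

Bring every term to one side: -r^2 - 4r + 21 = 0.
Factor: -1(r - 3)(r + 7) = 0.
So r = 3 or r = -7.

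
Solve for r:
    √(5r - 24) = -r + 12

Square both sides: 5r - 24 = (-r + 12)².
Expand and rearrange: r² - 29r + 168 = 0.
Solving gives r = 21 or r = 8.
Check each candidate in the original equation:
  r = 21: √(81) = 9, while -r + 12 = -9 — extraneous.
  r = 8: √(16) = 4, while -r + 12 = 4 — valid.

r = 8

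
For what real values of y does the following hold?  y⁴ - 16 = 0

Let u = y². The equation becomes u² - 16 = 0.
Factor: (u + 4)(u - 4) = 0, so u = -4 or u = 4.
y² = -4 < 0 has no real solution.
y² = 4 gives y = ±2.

y = -2 or y = 2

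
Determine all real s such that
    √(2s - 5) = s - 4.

Square both sides: 2s - 5 = (s - 4)².
Expand and rearrange: s² - 10s + 21 = 0.
Solving gives s = 7 or s = 3.
Check each candidate in the original equation:
  s = 7: √(9) = 3, while s - 4 = 3 — valid.
  s = 3: √(1) = 1, while s - 4 = -1 — extraneous.

s = 7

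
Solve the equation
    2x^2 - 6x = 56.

x = -4 or x = 7

Bring every term to one side: 2x^2 - 6x - 56 = 0.
Factor: 2(x - 7)(x + 4) = 0.
So x = 7 or x = -4.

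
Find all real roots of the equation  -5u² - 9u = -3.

u = -2.0874 or u = 0.2874

Rearrange to standard form: -5u² - 9u + 3 = 0.
Discriminant: (-9)² − 4·(-5)·3 = 141.
Quadratic formula: u = (9 ± √141) / (-10).
So u = -√(141)/10 - 9/10 ≈ -2.0874 or u = -9/10 + √(141)/10 ≈ 0.2874.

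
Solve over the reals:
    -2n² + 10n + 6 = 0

n = -0.5414 or n = 5.5414

Discriminant: (10)² − 4·(-2)·6 = 148.
Quadratic formula: n = (-10 ± √148) / (-4).
So n = 5/2 - √(37)/2 ≈ -0.5414 or n = 5/2 + √(37)/2 ≈ 5.5414.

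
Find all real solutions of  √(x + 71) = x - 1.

x = 10

Square both sides: x + 71 = (x - 1)².
Expand and rearrange: x² - 3x - 70 = 0.
Solving gives x = 10 or x = -7.
Check each candidate in the original equation:
  x = 10: √(81) = 9, while x - 1 = 9 — valid.
  x = -7: √(64) = 8, while x - 1 = -8 — extraneous.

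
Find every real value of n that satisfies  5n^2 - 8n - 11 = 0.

Discriminant: (-8)^2 - 4*5*(-11) = 284.
Quadratic formula: n = (8 +/- sqrt(284)) / 10.
So n = 4/5 + sqrt(71)/5 ~= 2.4852 or n = 4/5 - sqrt(71)/5 ~= -0.8852.

n = -0.8852 or n = 2.4852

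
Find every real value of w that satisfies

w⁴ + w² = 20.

Let u = w². The equation becomes u² + u - 20 = 0.
Factor: (u - 4)(u + 5) = 0, so u = 4 or u = -5.
w² = 4 gives w = ±2.
w² = -5 < 0 has no real solution.

w = -2 or w = 2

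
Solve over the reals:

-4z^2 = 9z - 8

z = -2.9321 or z = 0.6821

Rearrange to standard form: -4z^2 - 9z + 8 = 0.
Discriminant: (-9)^2 - 4*(-4)*8 = 209.
Quadratic formula: z = (9 +/- sqrt(209)) / (-8).
So z = -sqrt(209)/8 - 9/8 ~= -2.9321 or z = -9/8 + sqrt(209)/8 ~= 0.6821.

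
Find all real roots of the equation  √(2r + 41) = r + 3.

Square both sides: 2r + 41 = (r + 3)².
Expand and rearrange: r² + 4r - 32 = 0.
Solving gives r = 4 or r = -8.
Check each candidate in the original equation:
  r = 4: √(49) = 7, while r + 3 = 7 — valid.
  r = -8: √(25) = 5, while r + 3 = -5 — extraneous.

r = 4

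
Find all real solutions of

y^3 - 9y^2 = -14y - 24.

Rearrange: y^3 - 9y^2 + 14y + 24 = 0.
Possible rational roots are divisors of 24. Testing y = 4 gives 0, so (y - 4) is a factor.
Divide: y^3 - 9y^2 + 14y + 24 = (y - 4)(y^2 - 5y - 6).
Factor the quadratic: y = 6 or y = -1.

y = -1 or y = 4 or y = 6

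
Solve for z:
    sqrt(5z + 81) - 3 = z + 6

z = 0

Isolate the radical: sqrt(5z + 81) = z + 9.
Square both sides: 5z + 81 = (z + 9)^2.
Expand and rearrange: z^2 + 13z = 0.
Solving gives z = 0 or z = -13.
Check each candidate in the original equation:
  z = 0: sqrt(81) = 9, while z + 9 = 9 — valid.
  z = -13: sqrt(16) = 4, while z + 9 = -4 — extraneous.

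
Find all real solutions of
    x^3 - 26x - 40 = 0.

x = -4 or x = -1.7417 or x = 5.7417

Possible rational roots are divisors of -40. Testing x = -4 gives 0, so (x + 4) is a factor.
Divide: x^3 - 26x - 40 = (x + 4)(x^2 - 4x - 10).
Apply the quadratic formula to x^2 - 4x - 10 = 0: x = (4 +/- sqrt(56))/2, i.e. x ~= 5.7417 or x ~= -1.7417.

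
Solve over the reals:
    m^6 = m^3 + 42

Let u = m^3. The equation becomes u^2 - u - 42 = 0.
Factor: (u - 7)(u + 6) = 0, so u = 7 or u = -6.
m^3 = 7 gives m = (7)^(1/3) ~= 1.9129.
m^3 = -6 gives m = -(6)^(1/3) ~= -1.8171.

m = -1.8171 or m = 1.9129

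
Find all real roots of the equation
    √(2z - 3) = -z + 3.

Square both sides: 2z - 3 = (-z + 3)².
Expand and rearrange: z² - 8z + 12 = 0.
Solving gives z = 6 or z = 2.
Check each candidate in the original equation:
  z = 6: √(9) = 3, while -z + 3 = -3 — extraneous.
  z = 2: √(1) = 1, while -z + 3 = 1 — valid.

z = 2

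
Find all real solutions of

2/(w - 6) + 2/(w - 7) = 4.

Multiply both sides by (w - 6)(w - 7):
2(w - 7) + 2(w - 6) = 4(w - 6)(w - 7).
Expand and collect terms: 4w² - 56w + 194 = 0.
By the quadratic formula, w = (56 ± √32) / 8, so w ≈ 7.7071 or w ≈ 6.2929.
Neither value makes a denominator zero (w ≠ 6, w ≠ 7), so both are valid.

w = 6.2929 or w = 7.7071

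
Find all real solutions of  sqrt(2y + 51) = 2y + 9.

y = -1

Square both sides: 2y + 51 = (2y + 9)^2.
Expand and rearrange: 4y^2 + 34y + 30 = 0.
Solving gives y = -1 or y = -7.5.
Check each candidate in the original equation:
  y = -1: sqrt(49) = 7, while 2y + 9 = 7 — valid.
  y = -7.5: sqrt(36) = 6, while 2y + 9 = -6 — extraneous.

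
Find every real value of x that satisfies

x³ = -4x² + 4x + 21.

x = -3.1926 or x = -3 or x = 2.1926

Rearrange: x³ + 4x² - 4x - 21 = 0.
Possible rational roots are divisors of -21. Testing x = -3 gives 0, so (x + 3) is a factor.
Divide: x³ + 4x² - 4x - 21 = (x + 3)(x² + x - 7).
Apply the quadratic formula to x² + x - 7 = 0: x = (-1 ± √29)/2, i.e. x ≈ 2.1926 or x ≈ -3.1926.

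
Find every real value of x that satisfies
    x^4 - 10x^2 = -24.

Let u = x^2. The equation becomes u^2 - 10u + 24 = 0.
Factor: (u - 4)(u - 6) = 0, so u = 4 or u = 6.
x^2 = 4 gives x = +/-2.
x^2 = 6 gives x = +/-sqrt(6) ~= +/-2.4495.

x = -2.4495 or x = -2 or x = 2 or x = 2.4495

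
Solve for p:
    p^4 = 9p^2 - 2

Let u = p^2. The equation becomes u^2 - 9u + 2 = 0.
By the quadratic formula, u = sqrt(73)/2 + 9/2 or u = 9/2 - sqrt(73)/2.
p^2 = sqrt(73)/2 + 9/2 gives p = +/-sqrt(sqrt(73)/2 + 9/2) ~= +/-2.9618.
p^2 = 9/2 - sqrt(73)/2 gives p = +/-sqrt(9/2 - sqrt(73)/2) ~= +/-0.4775.

p = -2.9618 or p = -0.4775 or p = 0.4775 or p = 2.9618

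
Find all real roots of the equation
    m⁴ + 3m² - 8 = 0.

m = -1.3044 or m = 1.3044

Let u = m². The equation becomes u² + 3u - 8 = 0.
By the quadratic formula, u = -3/2 + √(41)/2 or u = -√(41)/2 - 3/2.
m² = -3/2 + √(41)/2 gives m = ±√(-3/2 + √(41)/2) ≈ ±1.3044.
m² = -√(41)/2 - 3/2 < 0 has no real solution.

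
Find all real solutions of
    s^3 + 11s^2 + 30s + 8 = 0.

Possible rational roots are divisors of 8. Testing s = -4 gives 0, so (s + 4) is a factor.
Divide: s^3 + 11s^2 + 30s + 8 = (s + 4)(s^2 + 7s + 2).
Apply the quadratic formula to s^2 + 7s + 2 = 0: s = (-7 +/- sqrt(41))/2, i.e. s ~= -0.2984 or s ~= -6.7016.

s = -6.7016 or s = -4 or s = -0.2984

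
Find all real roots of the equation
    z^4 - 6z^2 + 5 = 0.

z = -2.2361 or z = -1 or z = 1 or z = 2.2361

Let u = z^2. The equation becomes u^2 - 6u + 5 = 0.
Factor: (u - 1)(u - 5) = 0, so u = 1 or u = 5.
z^2 = 1 gives z = +/-1.
z^2 = 5 gives z = +/-sqrt(5) ~= +/-2.2361.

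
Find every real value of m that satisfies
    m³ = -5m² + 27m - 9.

Rearrange: m³ + 5m² - 27m + 9 = 0.
Possible rational roots are divisors of 9. Testing m = 3 gives 0, so (m - 3) is a factor.
Divide: m³ + 5m² - 27m + 9 = (m - 3)(m² + 8m - 3).
Apply the quadratic formula to m² + 8m - 3 = 0: m = (-8 ± √76)/2, i.e. m ≈ 0.3589 or m ≈ -8.3589.

m = -8.3589 or m = 0.3589 or m = 3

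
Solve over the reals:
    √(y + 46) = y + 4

y = 3

Square both sides: y + 46 = (y + 4)².
Expand and rearrange: y² + 7y - 30 = 0.
Solving gives y = 3 or y = -10.
Check each candidate in the original equation:
  y = 3: √(49) = 7, while y + 4 = 7 — valid.
  y = -10: √(36) = 6, while y + 4 = -6 — extraneous.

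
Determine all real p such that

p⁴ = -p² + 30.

Let u = p². The equation becomes u² + u - 30 = 0.
Factor: (u - 5)(u + 6) = 0, so u = 5 or u = -6.
p² = 5 gives p = ±√(5) ≈ ±2.2361.
p² = -6 < 0 has no real solution.

p = -2.2361 or p = 2.2361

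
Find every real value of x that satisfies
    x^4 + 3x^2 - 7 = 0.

x = -1.2415 or x = 1.2415

Let u = x^2. The equation becomes u^2 + 3u - 7 = 0.
By the quadratic formula, u = -3/2 + sqrt(37)/2 or u = -sqrt(37)/2 - 3/2.
x^2 = -3/2 + sqrt(37)/2 gives x = +/-sqrt(-3/2 + sqrt(37)/2) ~= +/-1.2415.
x^2 = -sqrt(37)/2 - 3/2 < 0 has no real solution.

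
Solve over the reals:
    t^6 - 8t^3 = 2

Let u = t^3. The equation becomes u^2 - 8u - 2 = 0.
By the quadratic formula, u = 4 + 3*sqrt(2) or u = 4 - 3*sqrt(2).
t^3 = 4 + 3*sqrt(2) gives t = (4 + 3*sqrt(2))^(1/3) ~= 2.02.
t^3 = 4 - 3*sqrt(2) gives t = -(-4 + 3*sqrt(2))^(1/3) ~= -0.6237.

t = -0.6237 or t = 2.02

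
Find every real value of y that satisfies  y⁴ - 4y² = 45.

Let u = y². The equation becomes u² - 4u - 45 = 0.
Factor: (u + 5)(u - 9) = 0, so u = -5 or u = 9.
y² = -5 < 0 has no real solution.
y² = 9 gives y = ±3.

y = -3 or y = 3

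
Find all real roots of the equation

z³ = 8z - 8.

Rearrange: z³ - 8z + 8 = 0.
Possible rational roots are divisors of 8. Testing z = 2 gives 0, so (z - 2) is a factor.
Divide: z³ - 8z + 8 = (z - 2)(z² + 2z - 4).
Apply the quadratic formula to z² + 2z - 4 = 0: z = (-2 ± √20)/2, i.e. z ≈ 1.2361 or z ≈ -3.2361.

z = -3.2361 or z = 1.2361 or z = 2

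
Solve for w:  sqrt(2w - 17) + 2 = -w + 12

w = 9

Isolate the radical: sqrt(2w - 17) = -w + 10.
Square both sides: 2w - 17 = (-w + 10)^2.
Expand and rearrange: w^2 - 22w + 117 = 0.
Solving gives w = 13 or w = 9.
Check each candidate in the original equation:
  w = 13: sqrt(9) = 3, while -w + 10 = -3 — extraneous.
  w = 9: sqrt(1) = 1, while -w + 10 = 1 — valid.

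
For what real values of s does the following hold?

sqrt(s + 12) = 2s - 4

Square both sides: s + 12 = (2s - 4)^2.
Expand and rearrange: 4s^2 - 17s + 4 = 0.
Solving gives s = 4 or s = 0.25.
Check each candidate in the original equation:
  s = 4: sqrt(16) = 4, while 2s - 4 = 4 — valid.
  s = 0.25: sqrt(12.25) = 3.5, while 2s - 4 = -3.5 — extraneous.

s = 4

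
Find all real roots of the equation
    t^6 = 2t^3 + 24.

Let u = t^3. The equation becomes u^2 - 2u - 24 = 0.
Factor: (u + 4)(u - 6) = 0, so u = -4 or u = 6.
t^3 = -4 gives t = -(4)^(1/3) ~= -1.5874.
t^3 = 6 gives t = (6)^(1/3) ~= 1.8171.

t = -1.5874 or t = 1.8171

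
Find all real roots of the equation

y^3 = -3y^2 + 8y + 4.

y = -4.5616 or y = -0.4384 or y = 2

Rearrange: y^3 + 3y^2 - 8y - 4 = 0.
Possible rational roots are divisors of -4. Testing y = 2 gives 0, so (y - 2) is a factor.
Divide: y^3 + 3y^2 - 8y - 4 = (y - 2)(y^2 + 5y + 2).
Apply the quadratic formula to y^2 + 5y + 2 = 0: y = (-5 +/- sqrt(17))/2, i.e. y ~= -0.4384 or y ~= -4.5616.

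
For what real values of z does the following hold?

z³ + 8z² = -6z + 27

Rearrange: z³ + 8z² + 6z - 27 = 0.
Possible rational roots are divisors of -27. Testing z = -3 gives 0, so (z + 3) is a factor.
Divide: z³ + 8z² + 6z - 27 = (z + 3)(z² + 5z - 9).
Apply the quadratic formula to z² + 5z - 9 = 0: z = (-5 ± √61)/2, i.e. z ≈ 1.4051 or z ≈ -6.4051.

z = -6.4051 or z = -3 or z = 1.4051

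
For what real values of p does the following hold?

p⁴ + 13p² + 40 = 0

Let u = p². The equation becomes u² + 13u + 40 = 0.
Factor: (u + 5)(u + 8) = 0, so u = -5 or u = -8.
p² = -5 < 0 has no real solution.
p² = -8 < 0 has no real solution.

No real solutions.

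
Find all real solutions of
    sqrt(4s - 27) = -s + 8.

Square both sides: 4s - 27 = (-s + 8)^2.
Expand and rearrange: s^2 - 20s + 91 = 0.
Solving gives s = 13 or s = 7.
Check each candidate in the original equation:
  s = 13: sqrt(25) = 5, while -s + 8 = -5 — extraneous.
  s = 7: sqrt(1) = 1, while -s + 8 = 1 — valid.

s = 7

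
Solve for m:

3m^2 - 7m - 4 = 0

m = -0.4748 or m = 2.8081

Discriminant: (-7)^2 - 4*3*(-4) = 97.
Quadratic formula: m = (7 +/- sqrt(97)) / 6.
So m = 7/6 + sqrt(97)/6 ~= 2.8081 or m = 7/6 - sqrt(97)/6 ~= -0.4748.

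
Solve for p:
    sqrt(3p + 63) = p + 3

Square both sides: 3p + 63 = (p + 3)^2.
Expand and rearrange: p^2 + 3p - 54 = 0.
Solving gives p = 6 or p = -9.
Check each candidate in the original equation:
  p = 6: sqrt(81) = 9, while p + 3 = 9 — valid.
  p = -9: sqrt(36) = 6, while p + 3 = -6 — extraneous.

p = 6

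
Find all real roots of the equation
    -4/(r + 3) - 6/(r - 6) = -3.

Multiply both sides by (r + 3)(r - 6):
-4(r - 6) - 6(r + 3) = -3(r + 3)(r - 6).
Expand and collect terms: -3r^2 + 19r + 48 = 0.
By the quadratic formula, r = (-19 +/- sqrt(937)) / -6, so r ~= -1.9351 or r ~= 8.2684.
Neither value makes a denominator zero (r != -3, r != 6), so both are valid.

r = -1.9351 or r = 8.2684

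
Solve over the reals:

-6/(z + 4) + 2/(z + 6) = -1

Multiply both sides by (z + 4)(z + 6):
-6(z + 6) + 2(z + 4) = -(z + 4)(z + 6).
Expand and collect terms: -z² - 6z + 4 = 0.
By the quadratic formula, z = (6 ± √52) / -2, so z ≈ -6.6056 or z ≈ 0.6056.
Neither value makes a denominator zero (z ≠ -4, z ≠ -6), so both are valid.

z = -6.6056 or z = 0.6056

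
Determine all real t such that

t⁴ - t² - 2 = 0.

t = -1.4142 or t = 1.4142

Let u = t². The equation becomes u² - u - 2 = 0.
Factor: (u + 1)(u - 2) = 0, so u = -1 or u = 2.
t² = -1 < 0 has no real solution.
t² = 2 gives t = ±√(2) ≈ ±1.4142.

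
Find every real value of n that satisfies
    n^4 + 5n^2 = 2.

Let u = n^2. The equation becomes u^2 + 5u - 2 = 0.
By the quadratic formula, u = -5/2 + sqrt(33)/2 or u = -sqrt(33)/2 - 5/2.
n^2 = -5/2 + sqrt(33)/2 gives n = +/-sqrt(-5/2 + sqrt(33)/2) ~= +/-0.6101.
n^2 = -sqrt(33)/2 - 5/2 < 0 has no real solution.

n = -0.6101 or n = 0.6101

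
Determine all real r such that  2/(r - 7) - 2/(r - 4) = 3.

r = 3.4384 or r = 7.5616

Multiply both sides by (r - 7)(r - 4):
2(r - 4) - 2(r - 7) = 3(r - 7)(r - 4).
Expand and collect terms: 3r² - 33r + 78 = 0.
By the quadratic formula, r = (33 ± √153) / 6, so r ≈ 7.5616 or r ≈ 3.4384.
Neither value makes a denominator zero (r ≠ 7, r ≠ 4), so both are valid.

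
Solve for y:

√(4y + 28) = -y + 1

y = -3

Square both sides: 4y + 28 = (-y + 1)².
Expand and rearrange: y² - 6y - 27 = 0.
Solving gives y = 9 or y = -3.
Check each candidate in the original equation:
  y = 9: √(64) = 8, while -y + 1 = -8 — extraneous.
  y = -3: √(16) = 4, while -y + 1 = 4 — valid.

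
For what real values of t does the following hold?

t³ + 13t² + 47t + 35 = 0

Possible rational roots are divisors of 35. Testing t = -5 gives 0, so (t + 5) is a factor.
Divide: t³ + 13t² + 47t + 35 = (t + 5)(t² + 8t + 7).
Factor the quadratic: t = -1 or t = -7.

t = -7 or t = -5 or t = -1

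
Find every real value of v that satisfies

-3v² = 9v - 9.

Rearrange to standard form: -3v² - 9v + 9 = 0.
Discriminant: (-9)² − 4·(-3)·9 = 189.
Quadratic formula: v = (9 ± √189) / (-6).
So v = -√(21)/2 - 3/2 ≈ -3.7913 or v = -3/2 + √(21)/2 ≈ 0.7913.

v = -3.7913 or v = 0.7913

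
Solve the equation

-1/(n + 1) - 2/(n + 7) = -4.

n = -6.5217 or n = -0.7283

Multiply both sides by (n + 1)(n + 7):
-(n + 7) - 2(n + 1) = -4(n + 1)(n + 7).
Expand and collect terms: -4n^2 - 29n - 19 = 0.
By the quadratic formula, n = (29 +/- sqrt(537)) / -8, so n ~= -6.5217 or n ~= -0.7283.
Neither value makes a denominator zero (n != -1, n != -7), so both are valid.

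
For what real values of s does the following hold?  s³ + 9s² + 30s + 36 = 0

s = -3

Possible rational roots are divisors of 36. Testing s = -3 gives 0, so (s + 3) is a factor.
Divide: s³ + 9s² + 30s + 36 = (s + 3)(s² + 6s + 12).
The quadratic s² + 6s + 12 has discriminant -12 < 0, so no further real roots.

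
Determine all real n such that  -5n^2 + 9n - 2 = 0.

n = 0.2597 or n = 1.5403

Discriminant: (9)^2 - 4*(-5)*(-2) = 41.
Quadratic formula: n = (-9 +/- sqrt(41)) / (-10).
So n = 9/10 - sqrt(41)/10 ~= 0.2597 or n = sqrt(41)/10 + 9/10 ~= 1.5403.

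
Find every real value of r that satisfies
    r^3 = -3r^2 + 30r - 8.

Rearrange: r^3 + 3r^2 - 30r + 8 = 0.
Possible rational roots are divisors of 8. Testing r = 4 gives 0, so (r - 4) is a factor.
Divide: r^3 + 3r^2 - 30r + 8 = (r - 4)(r^2 + 7r - 2).
Apply the quadratic formula to r^2 + 7r - 2 = 0: r = (-7 +/- sqrt(57))/2, i.e. r ~= 0.2749 or r ~= -7.2749.

r = -7.2749 or r = 0.2749 or r = 4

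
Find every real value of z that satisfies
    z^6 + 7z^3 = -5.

Let u = z^3. The equation becomes u^2 + 7u + 5 = 0.
By the quadratic formula, u = -7/2 + sqrt(29)/2 or u = -7/2 - sqrt(29)/2.
z^3 = -7/2 + sqrt(29)/2 gives z = -(7/2 - sqrt(29)/2)^(1/3) ~= -0.9312.
z^3 = -7/2 - sqrt(29)/2 gives z = -(sqrt(29)/2 + 7/2)^(1/3) ~= -1.8364.

z = -1.8364 or z = -0.9312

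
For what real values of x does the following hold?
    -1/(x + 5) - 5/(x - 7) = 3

x = -5.3852 or x = 5.3852

Multiply both sides by (x + 5)(x - 7):
-(x - 7) - 5(x + 5) = 3(x + 5)(x - 7).
Expand and collect terms: 3x^2 - 87 = 0.
By the quadratic formula, x = (0 +/- sqrt(1044)) / 6, so x ~= 5.3852 or x ~= -5.3852.
Neither value makes a denominator zero (x != -5, x != 7), so both are valid.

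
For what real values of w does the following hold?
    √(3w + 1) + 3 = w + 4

w = 0 or w = 1

Isolate the radical: √(3w + 1) = w + 1.
Square both sides: 3w + 1 = (w + 1)².
Expand and rearrange: w² - w = 0.
Solving gives w = 1 or w = 0.
Check each candidate in the original equation:
  w = 1: √(4) = 2, while w + 1 = 2 — valid.
  w = 0: √(1) = 1, while w + 1 = 1 — valid.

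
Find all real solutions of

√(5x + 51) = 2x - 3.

Square both sides: 5x + 51 = (2x - 3)².
Expand and rearrange: 4x² - 17x - 42 = 0.
Solving gives x = 6 or x = -1.75.
Check each candidate in the original equation:
  x = 6: √(81) = 9, while 2x - 3 = 9 — valid.
  x = -1.75: √(42.25) = 6.5, while 2x - 3 = -6.5 — extraneous.

x = 6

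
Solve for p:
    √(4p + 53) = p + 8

p = -1

Square both sides: 4p + 53 = (p + 8)².
Expand and rearrange: p² + 12p + 11 = 0.
Solving gives p = -1 or p = -11.
Check each candidate in the original equation:
  p = -1: √(49) = 7, while p + 8 = 7 — valid.
  p = -11: √(9) = 3, while p + 8 = -3 — extraneous.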